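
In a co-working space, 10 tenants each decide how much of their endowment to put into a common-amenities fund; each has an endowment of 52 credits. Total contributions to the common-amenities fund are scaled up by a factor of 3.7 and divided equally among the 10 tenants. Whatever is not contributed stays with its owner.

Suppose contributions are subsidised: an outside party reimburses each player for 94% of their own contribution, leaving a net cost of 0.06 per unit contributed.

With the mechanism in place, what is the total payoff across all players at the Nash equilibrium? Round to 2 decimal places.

2412.80 credits

The effective private return per unit is now (3.7/10) / 0.06 = 6.1667 > 1, so every player's dominant strategy flips to full contribution.
At the Nash equilibrium everyone contributes 52. Group total payoff = 10 × (52 × 0.94 + 3.7 × 52) = 2412.80.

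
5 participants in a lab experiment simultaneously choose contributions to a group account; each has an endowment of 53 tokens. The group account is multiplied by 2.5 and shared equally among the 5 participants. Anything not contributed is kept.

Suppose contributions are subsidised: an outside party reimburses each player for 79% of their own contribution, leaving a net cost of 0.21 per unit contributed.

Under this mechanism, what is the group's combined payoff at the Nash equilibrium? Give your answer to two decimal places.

The effective private return per unit is now (2.5/5) / 0.21 = 2.3810 > 1, so every player's dominant strategy flips to full contribution.
At the Nash equilibrium everyone contributes 53. Group total payoff = 5 × (53 × 0.79 + 2.5 × 53) = 871.85.

871.85 tokens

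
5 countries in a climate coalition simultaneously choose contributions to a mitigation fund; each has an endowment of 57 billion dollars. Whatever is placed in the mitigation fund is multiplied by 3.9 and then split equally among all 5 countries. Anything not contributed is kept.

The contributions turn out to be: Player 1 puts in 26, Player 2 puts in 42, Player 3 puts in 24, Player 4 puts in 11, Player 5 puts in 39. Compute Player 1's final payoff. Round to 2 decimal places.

Total contributed: 26 + 42 + 24 + 11 + 39 = 142.
Each receives 3.9 × 142 / 5 = 110.76 from the mitigation fund.
Player 1 keeps 57 − 26 = 31, so Player 1's payoff is 31 + 110.76 = 141.76.

141.76 billion dollars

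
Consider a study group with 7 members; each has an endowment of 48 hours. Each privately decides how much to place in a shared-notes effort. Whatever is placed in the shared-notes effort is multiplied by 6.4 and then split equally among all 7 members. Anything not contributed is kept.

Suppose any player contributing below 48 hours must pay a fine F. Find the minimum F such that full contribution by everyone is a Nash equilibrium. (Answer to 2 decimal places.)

4.11 hours

Given the others contribute fully, the best deviation is to contribute 0 (any partial contribution still incurs the fine and gives up units whose private return 0.9143 is below 1).
Deviating from 48 to 0 saves 48 hours but forfeits the deviator's share of the drop in the shared-notes effort: 6.4/7 × 48 = 43.89.
So the deviation gain is 48 − 43.89 = 4.11, and the fine must be at least 4.11 hours to wipe it out.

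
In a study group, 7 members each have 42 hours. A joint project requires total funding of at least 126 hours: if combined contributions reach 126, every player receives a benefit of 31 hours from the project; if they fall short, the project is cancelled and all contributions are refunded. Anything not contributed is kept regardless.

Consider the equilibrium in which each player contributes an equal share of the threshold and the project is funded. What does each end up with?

Equal share of the threshold: 126/7 = 18.
At this profile no one gains by cutting their contribution: any cut drops the total below 126, the project is cancelled, contributions are refunded, and the deviator ends with 42, which is less than 42 − 18 + 31 = 55. Contributing more than 18 just wastes the excess. So contributing exactly 18 is a best response.
Each player's payoff: 42 − 18 + 31 = 55.

55 hours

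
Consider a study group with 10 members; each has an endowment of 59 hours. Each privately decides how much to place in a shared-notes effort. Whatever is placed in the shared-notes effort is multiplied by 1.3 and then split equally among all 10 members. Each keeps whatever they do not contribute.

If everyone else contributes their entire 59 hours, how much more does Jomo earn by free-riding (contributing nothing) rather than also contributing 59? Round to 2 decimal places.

51.33 hours

Switching from a contribution of 59 to 0 lets Jomo keep an extra 59 hours, but lowers the shared-notes effort by 59, which costs Jomo their own share of that drop: 1.3/10 × 59 = 7.67.
Net gain = 59 − 7.67 = 51.33. The private return per contributed unit (0.1300) is below 1, so free-riding is indeed the best response regardless of what the others do.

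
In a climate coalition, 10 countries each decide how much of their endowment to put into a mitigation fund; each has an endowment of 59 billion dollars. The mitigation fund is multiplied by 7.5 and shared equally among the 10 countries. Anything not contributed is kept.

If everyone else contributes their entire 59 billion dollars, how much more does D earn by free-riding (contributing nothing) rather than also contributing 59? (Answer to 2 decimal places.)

Switching from a contribution of 59 to 0 lets D keep an extra 59 billion dollars, but lowers the mitigation fund by 59, which costs D their own share of that drop: 7.5/10 × 59 = 44.25.
Net gain = 59 − 44.25 = 14.75. The private return per contributed unit (0.7500) is below 1, so free-riding is indeed the best response regardless of what the others do.

14.75 billion dollars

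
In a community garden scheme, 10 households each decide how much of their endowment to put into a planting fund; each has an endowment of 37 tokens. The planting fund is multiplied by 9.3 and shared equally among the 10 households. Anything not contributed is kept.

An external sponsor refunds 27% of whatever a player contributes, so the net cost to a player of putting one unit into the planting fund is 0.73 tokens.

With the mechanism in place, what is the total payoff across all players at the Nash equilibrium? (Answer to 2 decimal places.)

Under the mechanism each unit contributed yields (9.3/10) / 0.73 = 1.2740 back to its contributor per unit of net cost, which exceeds 1, making full contribution the dominant choice for everyone.
At the Nash equilibrium everyone contributes 37. Group total payoff = 10 × (37 × 0.27 + 9.3 × 37) = 3540.90.

3540.90 tokens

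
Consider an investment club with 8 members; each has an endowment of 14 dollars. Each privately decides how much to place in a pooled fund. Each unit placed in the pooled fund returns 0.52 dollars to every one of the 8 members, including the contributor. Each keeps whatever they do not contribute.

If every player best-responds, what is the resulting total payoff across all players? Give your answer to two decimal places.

The private return per contributed unit is 0.52 < 1, so contributing 0 is dominant for every player. At the Nash equilibrium everyone keeps their 14, and the group total is 8 × 14 = 112.

112.00 dollars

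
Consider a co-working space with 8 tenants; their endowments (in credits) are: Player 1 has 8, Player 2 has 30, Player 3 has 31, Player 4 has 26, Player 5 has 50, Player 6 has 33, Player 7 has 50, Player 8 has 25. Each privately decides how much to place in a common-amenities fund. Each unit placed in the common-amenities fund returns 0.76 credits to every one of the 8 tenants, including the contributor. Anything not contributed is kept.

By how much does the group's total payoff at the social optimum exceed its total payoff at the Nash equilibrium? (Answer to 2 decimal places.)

The private return per contributed unit is 0.76 < 1 for everyone, so the Nash equilibrium is zero contribution and the group total is Σ E_j = 8 + 30 + 31 + 26 + 50 + 33 + 50 + 25 = 253.
Each contributed unit returns 6.080 to the group, so the social optimum is full contribution by everyone: group total = 6.080 × 253 = 1538.24.
Efficiency loss = (6.080 − 1) × 253 = 1285.24.

1285.24 credits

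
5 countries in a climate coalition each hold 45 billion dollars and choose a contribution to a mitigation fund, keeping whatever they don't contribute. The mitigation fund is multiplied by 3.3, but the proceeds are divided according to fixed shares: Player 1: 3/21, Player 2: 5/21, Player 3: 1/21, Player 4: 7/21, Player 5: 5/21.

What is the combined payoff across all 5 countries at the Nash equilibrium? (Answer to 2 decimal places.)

328.50 billion dollars

Each unit j contributes comes back to j as 3.3 × (j's share), so j prefers to contribute only if that share exceeds 1/3.3 = 0.3030; otherwise keeping the unit dominates.
The only share above 0.3030 is Player 4's 7/21, contributing 45; the remaining 4 contribute 0. Total contributed: 45.
The mitigation fund pays out 3.3 × 45 = 148.50 in total (split across the unequal shares, but the aggregate is all that matters for the group sum).
The 4 free-riders keep 45 each, adding 180. Group total = 180 + 148.50 = 328.50.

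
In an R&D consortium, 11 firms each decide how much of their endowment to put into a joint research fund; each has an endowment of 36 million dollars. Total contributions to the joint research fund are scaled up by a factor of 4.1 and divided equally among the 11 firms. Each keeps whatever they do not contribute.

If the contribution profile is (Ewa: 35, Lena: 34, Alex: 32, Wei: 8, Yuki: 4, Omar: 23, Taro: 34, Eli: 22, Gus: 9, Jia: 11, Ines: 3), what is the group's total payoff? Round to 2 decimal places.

Total contributed: 35 + 34 + 32 + 8 + 4 + 23 + 34 + 22 + 9 + 11 + 3 = 215; total kept: 11 × 36 − 215 = 181.
The joint research fund pays out 4.1 × 215 = 881.50 in aggregate.
Group total = 181 + 881.50 = 1062.50.

1062.50 million dollars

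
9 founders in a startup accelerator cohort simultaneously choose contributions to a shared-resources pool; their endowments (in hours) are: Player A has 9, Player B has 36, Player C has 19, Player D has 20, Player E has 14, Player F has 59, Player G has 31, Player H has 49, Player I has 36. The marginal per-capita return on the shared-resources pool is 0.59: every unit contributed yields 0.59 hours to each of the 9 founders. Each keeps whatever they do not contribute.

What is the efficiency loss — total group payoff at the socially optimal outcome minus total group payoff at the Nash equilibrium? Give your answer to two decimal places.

1176.63 hours

The private return per contributed unit is 0.59 < 1 for everyone, so the Nash equilibrium is zero contribution and the group total is Σ E_j = 9 + 36 + 19 + 20 + 14 + 59 + 31 + 49 + 36 = 273.
Each contributed unit returns 5.310 to the group, so the social optimum is full contribution by everyone: group total = 5.310 × 273 = 1449.63.
Efficiency loss = (5.310 − 1) × 273 = 1176.63.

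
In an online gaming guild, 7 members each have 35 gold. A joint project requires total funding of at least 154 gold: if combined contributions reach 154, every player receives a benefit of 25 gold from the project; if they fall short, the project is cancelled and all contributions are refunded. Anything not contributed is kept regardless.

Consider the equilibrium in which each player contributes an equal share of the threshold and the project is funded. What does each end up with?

38 gold

Equal share of the threshold: 154/7 = 22.
At this profile no one gains by cutting their contribution: any cut drops the total below 154, the project is cancelled, contributions are refunded, and the deviator ends with 35, which is less than 35 − 22 + 25 = 38. Contributing more than 22 just wastes the excess. So contributing exactly 22 is a best response.
Each player's payoff: 35 − 22 + 25 = 38.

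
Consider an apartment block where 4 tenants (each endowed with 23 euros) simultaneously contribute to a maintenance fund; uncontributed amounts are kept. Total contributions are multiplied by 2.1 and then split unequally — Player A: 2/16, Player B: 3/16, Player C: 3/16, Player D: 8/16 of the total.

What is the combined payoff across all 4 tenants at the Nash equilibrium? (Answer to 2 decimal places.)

117.30 euros

Each unit j contributes comes back to j as 2.1 × (j's share), so j prefers to contribute only if that share exceeds 1/2.1 = 0.4762; otherwise keeping the unit dominates.
Player D alone (share 8/16) is above the threshold, contributing 23; the remaining 3 contribute 0. Total contributed: 23.
The maintenance fund pays out 2.1 × 23 = 48.30 in total (split across the unequal shares, but the aggregate is all that matters for the group sum).
The 3 free-riders keep 23 each, adding 69. Group total = 69 + 48.30 = 117.30.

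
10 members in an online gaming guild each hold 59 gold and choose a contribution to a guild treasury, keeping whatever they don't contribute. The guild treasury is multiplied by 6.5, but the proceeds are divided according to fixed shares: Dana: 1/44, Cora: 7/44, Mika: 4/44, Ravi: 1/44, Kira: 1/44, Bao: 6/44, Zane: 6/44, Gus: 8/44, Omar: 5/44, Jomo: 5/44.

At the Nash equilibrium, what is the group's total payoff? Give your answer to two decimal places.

1239.00 gold

A player with share s gets back 6.5·s per unit contributed, so full contribution is dominant for anyone with s > 1/6.5 = 0.1538 and zero contribution is dominant for anyone below.
Cora and Gus are above the threshold, contributing 59 each; the remaining 8 contribute 0. Total contributed: 118.
The guild treasury pays out 6.5 × 118 = 767.00 in total (split across the unequal shares, but the aggregate is all that matters for the group sum).
The 8 free-riders keep 59 each, adding 472. Group total = 472 + 767.00 = 1239.00.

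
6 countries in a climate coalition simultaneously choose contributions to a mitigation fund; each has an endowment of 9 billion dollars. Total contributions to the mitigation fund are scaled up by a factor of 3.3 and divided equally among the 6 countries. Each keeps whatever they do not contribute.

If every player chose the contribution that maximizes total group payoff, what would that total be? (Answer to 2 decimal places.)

Each contributed unit returns 3.300 to the group as a whole (0.5500 to each of 6 players), which exceeds 1, so the social optimum is full contribution: group total = 3.300 × 54 = 178.20.

178.20 billion dollars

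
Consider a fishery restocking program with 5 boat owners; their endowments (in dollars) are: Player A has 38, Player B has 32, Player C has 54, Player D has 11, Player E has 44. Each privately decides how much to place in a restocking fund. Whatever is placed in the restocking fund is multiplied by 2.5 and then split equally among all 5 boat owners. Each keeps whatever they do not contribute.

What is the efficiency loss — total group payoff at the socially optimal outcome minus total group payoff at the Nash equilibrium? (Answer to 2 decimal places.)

268.50 dollars

The private return per contributed unit is 2.5/5 = 0.5000 < 1 for every player regardless of endowment, so the Nash equilibrium is zero contribution and the group total is Σ E_j = 38 + 32 + 54 + 11 + 44 = 179.
Each contributed unit returns 2.500 to the group, so the social optimum is full contribution by everyone: group total = 2.500 × 179 = 447.50.
Efficiency loss = (2.500 − 1) × 179 = 268.50.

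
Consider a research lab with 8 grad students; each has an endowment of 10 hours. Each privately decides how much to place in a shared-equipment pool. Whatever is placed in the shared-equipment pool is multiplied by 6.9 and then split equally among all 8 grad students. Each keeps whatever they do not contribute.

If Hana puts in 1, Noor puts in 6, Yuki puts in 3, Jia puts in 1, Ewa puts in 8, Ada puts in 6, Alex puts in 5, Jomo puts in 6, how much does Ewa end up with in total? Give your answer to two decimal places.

33.05 hours

Total contributed: 1 + 6 + 3 + 1 + 8 + 6 + 5 + 6 = 36.
Each receives 6.9 × 36 / 8 = 31.05 from the shared-equipment pool.
Ewa keeps 10 − 8 = 2, so Ewa's payoff is 2 + 31.05 = 33.05.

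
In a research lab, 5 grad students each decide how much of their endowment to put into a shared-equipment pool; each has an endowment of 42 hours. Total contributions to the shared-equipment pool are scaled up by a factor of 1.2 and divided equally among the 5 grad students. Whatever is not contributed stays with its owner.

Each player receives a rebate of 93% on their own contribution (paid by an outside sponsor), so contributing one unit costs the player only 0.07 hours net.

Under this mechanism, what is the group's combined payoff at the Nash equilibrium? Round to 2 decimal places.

447.30 hours

With the mechanism, a contributed unit returns (1.2/5) / 0.07 = 3.4286 per unit of net cost to the contributor — now above 1 — so contributing fully is weakly dominant for every player.
So the Nash equilibrium is full contribution by all 5; the group earns 5 × (42 × 0.93 + 1.2 × 42) = 447.30.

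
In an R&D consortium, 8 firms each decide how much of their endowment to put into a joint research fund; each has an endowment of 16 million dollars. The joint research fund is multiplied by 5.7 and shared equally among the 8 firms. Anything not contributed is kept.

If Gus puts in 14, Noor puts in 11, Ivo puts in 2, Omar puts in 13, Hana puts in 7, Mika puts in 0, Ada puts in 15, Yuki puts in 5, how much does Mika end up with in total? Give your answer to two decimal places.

Total contributed: 14 + 11 + 2 + 13 + 7 + 0 + 15 + 5 = 67.
Each receives 5.7 × 67 / 8 = 47.74 from the joint research fund.
Mika keeps 16 − 0 = 16, so Mika's payoff is 16 + 47.74 = 63.74.

63.74 million dollars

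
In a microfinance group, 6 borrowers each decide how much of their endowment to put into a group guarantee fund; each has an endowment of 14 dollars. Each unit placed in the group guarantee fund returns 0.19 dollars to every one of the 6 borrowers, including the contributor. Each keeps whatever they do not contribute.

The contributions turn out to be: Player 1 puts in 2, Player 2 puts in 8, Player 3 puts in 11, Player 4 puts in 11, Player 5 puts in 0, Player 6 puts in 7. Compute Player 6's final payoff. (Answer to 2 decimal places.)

Total contributed: 2 + 8 + 11 + 11 + 0 + 7 = 39.
Each receives 0.19 × 39 = 7.41 from the group guarantee fund.
Player 6 keeps 14 − 7 = 7, so Player 6's payoff is 7 + 7.41 = 14.41.

14.41 dollars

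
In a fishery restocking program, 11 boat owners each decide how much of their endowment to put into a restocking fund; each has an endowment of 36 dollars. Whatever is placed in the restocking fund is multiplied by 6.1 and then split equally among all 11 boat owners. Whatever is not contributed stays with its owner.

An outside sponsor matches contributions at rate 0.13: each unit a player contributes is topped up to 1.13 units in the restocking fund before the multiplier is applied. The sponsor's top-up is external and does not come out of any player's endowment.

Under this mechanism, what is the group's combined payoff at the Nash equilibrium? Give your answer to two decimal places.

With the mechanism, a contributed unit returns 6.1 × 1.13 / 11 = 0.6266 per unit of net cost — still below 1 — so contributing 0 remains dominant for every player.
At the Nash equilibrium no one contributes; group total payoff = 11 × 36 = 396.

396.00 dollars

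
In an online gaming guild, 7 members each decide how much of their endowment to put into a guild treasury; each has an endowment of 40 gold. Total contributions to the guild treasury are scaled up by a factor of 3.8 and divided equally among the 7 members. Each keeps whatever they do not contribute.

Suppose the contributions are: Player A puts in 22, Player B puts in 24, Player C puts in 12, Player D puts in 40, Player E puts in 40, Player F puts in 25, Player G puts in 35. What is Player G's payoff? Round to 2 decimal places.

112.49 gold

Total contributed: 22 + 24 + 12 + 40 + 40 + 25 + 35 = 198.
Each receives 3.8 × 198 / 7 = 107.49 from the guild treasury.
Player G keeps 40 − 35 = 5, so Player G's payoff is 5 + 107.49 = 112.49.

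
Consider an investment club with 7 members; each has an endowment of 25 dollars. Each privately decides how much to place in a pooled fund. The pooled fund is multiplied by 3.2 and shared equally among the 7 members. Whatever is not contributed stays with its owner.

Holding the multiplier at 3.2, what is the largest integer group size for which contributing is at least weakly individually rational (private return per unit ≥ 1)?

3

Private return per unit is 3.2/(group size), which is ≥ 1 whenever the group size is ≤ 3.2.
The largest such integer is 3.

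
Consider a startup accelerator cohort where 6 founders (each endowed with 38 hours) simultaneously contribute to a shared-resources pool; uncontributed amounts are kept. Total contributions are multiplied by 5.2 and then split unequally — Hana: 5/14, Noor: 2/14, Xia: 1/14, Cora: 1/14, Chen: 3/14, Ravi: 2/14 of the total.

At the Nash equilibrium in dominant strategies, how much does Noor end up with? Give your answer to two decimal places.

94.46 hours

Each unit j contributes comes back to j as 5.2 × (j's share), so j prefers to contribute only if that share exceeds 1/5.2 = 0.1923; otherwise keeping the unit dominates.
The shares above 0.1923 belong to Hana and Chen, contributing 38 each; the remaining 4 contribute 0. Total contributed: 76.
Noor keeps 38 and receives 5.2 × 76 × 2/14 = 56.46 from the shared-resources pool, for a payoff of 94.46.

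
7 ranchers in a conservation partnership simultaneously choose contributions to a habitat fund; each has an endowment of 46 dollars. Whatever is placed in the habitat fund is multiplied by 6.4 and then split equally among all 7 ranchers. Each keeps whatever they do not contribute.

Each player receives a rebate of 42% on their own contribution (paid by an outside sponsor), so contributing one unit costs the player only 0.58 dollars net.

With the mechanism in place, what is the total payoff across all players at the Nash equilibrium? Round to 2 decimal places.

2196.04 dollars

With the mechanism, a contributed unit returns (6.4/7) / 0.58 = 1.5764 per unit of net cost to the contributor — now above 1 — so contributing fully is weakly dominant for every player.
At the Nash equilibrium everyone contributes 46. Group total payoff = 7 × (46 × 0.42 + 6.4 × 46) = 2196.04.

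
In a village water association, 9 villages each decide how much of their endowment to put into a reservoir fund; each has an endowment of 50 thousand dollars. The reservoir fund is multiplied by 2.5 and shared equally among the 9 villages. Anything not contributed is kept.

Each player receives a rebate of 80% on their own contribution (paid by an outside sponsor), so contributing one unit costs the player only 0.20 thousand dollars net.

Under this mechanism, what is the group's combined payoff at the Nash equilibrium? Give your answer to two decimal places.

With the mechanism, a contributed unit returns (2.5/9) / 0.20 = 1.3889 per unit of net cost to the contributor — now above 1 — so contributing fully is weakly dominant for every player.
At the Nash equilibrium everyone contributes 50. Group total payoff = 9 × (50 × 0.80 + 2.5 × 50) = 1485.00.

1485.00 thousand dollars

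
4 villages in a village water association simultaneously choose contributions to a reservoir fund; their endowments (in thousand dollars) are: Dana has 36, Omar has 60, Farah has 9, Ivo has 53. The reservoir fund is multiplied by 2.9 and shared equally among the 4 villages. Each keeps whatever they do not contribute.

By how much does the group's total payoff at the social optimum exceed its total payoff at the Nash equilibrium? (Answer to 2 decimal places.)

300.20 thousand dollars

The private return per contributed unit is 2.9/4 = 0.7250 < 1 for every player regardless of endowment, so the Nash equilibrium is zero contribution and the group total is Σ E_j = 36 + 60 + 9 + 53 = 158.
Each contributed unit returns 2.900 to the group, so the social optimum is full contribution by everyone: group total = 2.900 × 158 = 458.20.
Efficiency loss = (2.900 − 1) × 158 = 300.20.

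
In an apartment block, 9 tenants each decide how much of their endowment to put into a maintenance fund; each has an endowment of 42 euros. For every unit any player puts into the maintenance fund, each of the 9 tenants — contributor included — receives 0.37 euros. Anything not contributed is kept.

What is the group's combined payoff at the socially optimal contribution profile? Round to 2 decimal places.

Each contributed unit returns 3.330 to the group as a whole (0.37 to each of 9 players), which exceeds 1, so the social optimum is full contribution: group total = 3.330 × 378 = 1258.74.

1258.74 euros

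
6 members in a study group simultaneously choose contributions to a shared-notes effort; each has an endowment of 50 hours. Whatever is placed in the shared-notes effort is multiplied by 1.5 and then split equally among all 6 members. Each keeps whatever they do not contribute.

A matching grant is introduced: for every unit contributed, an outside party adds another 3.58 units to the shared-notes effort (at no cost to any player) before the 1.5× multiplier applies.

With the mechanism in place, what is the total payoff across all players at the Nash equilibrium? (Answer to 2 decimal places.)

2061.00 hours

Under the mechanism each unit contributed yields 1.5 × 4.58 / 6 = 1.1450 back to its contributor per unit of net cost, which exceeds 1, making full contribution the dominant choice for everyone.
At the Nash equilibrium everyone contributes 50. Group total payoff = 1.5 × 4.58 × 300 = 2061.00.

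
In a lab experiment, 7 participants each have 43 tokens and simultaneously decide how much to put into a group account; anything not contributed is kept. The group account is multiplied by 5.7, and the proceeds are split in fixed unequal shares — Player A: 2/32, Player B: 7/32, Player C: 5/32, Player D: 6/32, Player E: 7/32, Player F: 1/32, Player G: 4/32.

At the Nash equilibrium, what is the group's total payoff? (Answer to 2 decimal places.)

For player j, contributing a unit is worthwhile iff 5.7 × (j's share) ≥ 1, i.e. iff j's share is at least 0.1754.
The shares above 0.1754 belong to Player B, Player D and Player E, contributing 43 each; the remaining 4 contribute 0. Total contributed: 129.
The group account pays out 5.7 × 129 = 735.30 in total (split across the unequal shares, but the aggregate is all that matters for the group sum).
The 4 free-riders keep 43 each, adding 172. Group total = 172 + 735.30 = 907.30.

907.30 tokens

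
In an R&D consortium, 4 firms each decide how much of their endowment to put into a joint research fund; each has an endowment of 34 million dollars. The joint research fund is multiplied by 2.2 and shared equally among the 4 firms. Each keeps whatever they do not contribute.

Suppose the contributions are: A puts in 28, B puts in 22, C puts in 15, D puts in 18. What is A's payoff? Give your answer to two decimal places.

Total contributed: 28 + 22 + 15 + 18 = 83.
Each receives 2.2 × 83 / 4 = 45.65 from the joint research fund.
A keeps 34 − 28 = 6, so A's payoff is 6 + 45.65 = 51.65.

51.65 million dollars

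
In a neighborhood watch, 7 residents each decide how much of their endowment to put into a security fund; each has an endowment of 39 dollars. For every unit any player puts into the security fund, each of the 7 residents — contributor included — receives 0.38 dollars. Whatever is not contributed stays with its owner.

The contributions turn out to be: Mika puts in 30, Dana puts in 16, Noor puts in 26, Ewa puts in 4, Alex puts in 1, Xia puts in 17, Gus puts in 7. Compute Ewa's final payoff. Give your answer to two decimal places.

Total contributed: 30 + 16 + 26 + 4 + 1 + 17 + 7 = 101.
Each receives 0.38 × 101 = 38.38 from the security fund.
Ewa keeps 39 − 4 = 35, so Ewa's payoff is 35 + 38.38 = 73.38.

73.38 dollars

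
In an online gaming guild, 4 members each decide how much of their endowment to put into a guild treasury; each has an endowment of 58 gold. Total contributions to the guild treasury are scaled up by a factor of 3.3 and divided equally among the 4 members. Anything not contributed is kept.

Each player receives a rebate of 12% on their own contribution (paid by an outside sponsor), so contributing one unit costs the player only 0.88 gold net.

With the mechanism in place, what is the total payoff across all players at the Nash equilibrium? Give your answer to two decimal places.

Even with the mechanism, each unit contributed returns only (3.3/4) / 0.88 = 0.9375 per unit of net cost, so contributing nothing is still dominant.
At the Nash equilibrium no one contributes; group total payoff = 4 × 58 = 232.

232.00 gold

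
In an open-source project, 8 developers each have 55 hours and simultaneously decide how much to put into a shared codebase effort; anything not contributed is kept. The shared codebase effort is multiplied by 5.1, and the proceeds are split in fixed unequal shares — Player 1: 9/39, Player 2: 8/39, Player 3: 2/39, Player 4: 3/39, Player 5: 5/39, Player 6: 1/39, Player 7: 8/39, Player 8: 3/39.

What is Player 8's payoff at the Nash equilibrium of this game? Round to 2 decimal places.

119.73 hours

A player with share s gets back 5.1·s per unit contributed, so full contribution is dominant for anyone with s > 1/5.1 = 0.1961 and zero contribution is dominant for anyone below.
Player 1, Player 2 and Player 7 clear that bar, contributing 55 each; the remaining 5 contribute 0. Total contributed: 165.
Player 8 keeps 55 and receives 5.1 × 165 × 3/39 = 64.73 from the shared codebase effort, for a payoff of 119.73.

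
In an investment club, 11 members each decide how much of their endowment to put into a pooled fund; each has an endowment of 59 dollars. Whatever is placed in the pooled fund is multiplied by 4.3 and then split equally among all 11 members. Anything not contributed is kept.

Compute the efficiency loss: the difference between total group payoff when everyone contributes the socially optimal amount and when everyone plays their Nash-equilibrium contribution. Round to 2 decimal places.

Each contributed unit returns 4.3/11 = 0.3909 to its contributor — below 1 — so contributing 0 is dominant for every player. At the Nash equilibrium everyone keeps their 59, and the group total is 11 × 59 = 649.
Each contributed unit returns 4.300 to the group as a whole (0.3909 to each of 11 players), which exceeds 1, so the social optimum is full contribution: group total = 4.300 × 649 = 2790.70.
Efficiency loss = 2790.70 − 649 = 2141.70.

2141.70 dollars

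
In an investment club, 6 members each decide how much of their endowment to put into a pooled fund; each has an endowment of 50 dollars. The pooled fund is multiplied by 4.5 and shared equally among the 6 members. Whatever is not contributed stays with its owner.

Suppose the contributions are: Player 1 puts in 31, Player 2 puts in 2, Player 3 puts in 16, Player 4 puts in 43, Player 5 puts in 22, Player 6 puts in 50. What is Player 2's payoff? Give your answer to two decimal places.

171.00 dollars

Total contributed: 31 + 2 + 16 + 43 + 22 + 50 = 164.
Each receives 4.5 × 164 / 6 = 123.00 from the pooled fund.
Player 2 keeps 50 − 2 = 48, so Player 2's payoff is 48 + 123.00 = 171.00.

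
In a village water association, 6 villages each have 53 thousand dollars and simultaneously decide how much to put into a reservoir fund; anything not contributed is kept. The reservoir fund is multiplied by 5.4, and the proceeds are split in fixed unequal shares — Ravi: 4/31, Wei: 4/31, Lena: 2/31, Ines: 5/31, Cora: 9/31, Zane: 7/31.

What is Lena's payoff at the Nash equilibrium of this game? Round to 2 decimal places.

89.93 thousand dollars

A player with share s gets back 5.4·s per unit contributed, so full contribution is dominant for anyone with s > 1/5.4 = 0.1852 and zero contribution is dominant for anyone below.
The shares above 0.1852 belong to Cora and Zane, contributing 53 each; the remaining 4 contribute 0. Total contributed: 106.
Lena keeps 53 and receives 5.4 × 106 × 2/31 = 36.93 from the reservoir fund, for a payoff of 89.93.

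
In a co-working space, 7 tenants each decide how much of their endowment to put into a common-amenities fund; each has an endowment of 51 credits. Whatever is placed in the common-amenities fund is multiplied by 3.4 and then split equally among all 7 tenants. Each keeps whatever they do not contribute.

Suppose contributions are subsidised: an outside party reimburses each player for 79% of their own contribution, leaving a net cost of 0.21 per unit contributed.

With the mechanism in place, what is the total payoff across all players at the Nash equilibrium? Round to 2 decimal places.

1495.83 credits

Under the mechanism each unit contributed yields (3.4/7) / 0.21 = 2.3129 back to its contributor per unit of net cost, which exceeds 1, making full contribution the dominant choice for everyone.
So the Nash equilibrium is full contribution by all 7; the group earns 7 × (51 × 0.79 + 3.4 × 51) = 1495.83.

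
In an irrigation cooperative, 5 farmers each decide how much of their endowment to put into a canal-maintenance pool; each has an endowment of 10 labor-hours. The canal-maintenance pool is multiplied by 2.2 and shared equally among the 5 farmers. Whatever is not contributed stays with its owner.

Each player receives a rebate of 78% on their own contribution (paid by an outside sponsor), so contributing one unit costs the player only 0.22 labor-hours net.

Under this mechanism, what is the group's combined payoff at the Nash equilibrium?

Under the mechanism each unit contributed yields (2.2/5) / 0.22 = 2.0000 back to its contributor per unit of net cost, which exceeds 1, making full contribution the dominant choice for everyone.
At the Nash equilibrium everyone contributes 10. Group total payoff = 5 × (10 × 0.78 + 2.2 × 10) = 149.00.

149.00 labor-hours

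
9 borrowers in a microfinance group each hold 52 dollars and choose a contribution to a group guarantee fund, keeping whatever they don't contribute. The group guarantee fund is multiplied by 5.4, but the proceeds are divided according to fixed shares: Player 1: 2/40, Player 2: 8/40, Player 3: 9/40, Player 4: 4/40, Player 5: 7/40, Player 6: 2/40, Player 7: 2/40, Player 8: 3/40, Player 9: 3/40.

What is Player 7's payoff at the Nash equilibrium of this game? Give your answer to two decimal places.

80.08 dollars

Each unit j contributes comes back to j as 5.4 × (j's share), so j prefers to contribute only if that share exceeds 1/5.4 = 0.1852; otherwise keeping the unit dominates.
The shares above 0.1852 belong to Player 2 and Player 3, contributing 52 each; the remaining 7 contribute 0. Total contributed: 104.
Player 7 keeps 52 and receives 5.4 × 104 × 2/40 = 28.08 from the group guarantee fund, for a payoff of 80.08.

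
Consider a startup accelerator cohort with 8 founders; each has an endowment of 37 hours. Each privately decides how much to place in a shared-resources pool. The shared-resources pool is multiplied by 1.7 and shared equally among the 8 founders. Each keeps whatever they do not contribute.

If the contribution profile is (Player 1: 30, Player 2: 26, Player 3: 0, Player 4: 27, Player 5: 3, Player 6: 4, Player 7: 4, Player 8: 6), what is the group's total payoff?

366.00 hours

Total contributed: 30 + 26 + 0 + 27 + 3 + 4 + 4 + 6 = 100; total kept: 8 × 37 − 100 = 196.
The shared-resources pool pays out 1.7 × 100 = 170.00 in aggregate.
Group total = 196 + 170.00 = 366.00.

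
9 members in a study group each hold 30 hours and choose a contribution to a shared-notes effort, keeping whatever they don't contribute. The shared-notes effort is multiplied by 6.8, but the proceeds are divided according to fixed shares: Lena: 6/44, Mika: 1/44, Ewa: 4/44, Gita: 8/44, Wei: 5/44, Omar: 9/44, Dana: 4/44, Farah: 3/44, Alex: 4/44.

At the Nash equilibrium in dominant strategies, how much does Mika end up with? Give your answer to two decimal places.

For player j, contributing a unit is worthwhile iff 6.8 × (j's share) ≥ 1, i.e. iff j's share is at least 0.1471.
The shares above 0.1471 belong to Gita and Omar, contributing 30 each; the remaining 7 contribute 0. Total contributed: 60.
Mika keeps 30 and receives 6.8 × 60 × 1/44 = 9.27 from the shared-notes effort, for a payoff of 39.27.

39.27 hours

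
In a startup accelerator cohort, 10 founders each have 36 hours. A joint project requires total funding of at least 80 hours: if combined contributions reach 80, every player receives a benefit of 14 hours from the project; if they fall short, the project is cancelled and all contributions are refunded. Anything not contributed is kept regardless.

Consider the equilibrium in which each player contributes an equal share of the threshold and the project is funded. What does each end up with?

Equal share of the threshold: 80/10 = 8.
At this profile no one gains by cutting their contribution: any cut drops the total below 80, the project is cancelled, contributions are refunded, and the deviator ends with 36, which is less than 36 − 8 + 14 = 42. Contributing more than 8 just wastes the excess. So contributing exactly 8 is a best response.
Each player's payoff: 36 − 8 + 14 = 42.

42 hours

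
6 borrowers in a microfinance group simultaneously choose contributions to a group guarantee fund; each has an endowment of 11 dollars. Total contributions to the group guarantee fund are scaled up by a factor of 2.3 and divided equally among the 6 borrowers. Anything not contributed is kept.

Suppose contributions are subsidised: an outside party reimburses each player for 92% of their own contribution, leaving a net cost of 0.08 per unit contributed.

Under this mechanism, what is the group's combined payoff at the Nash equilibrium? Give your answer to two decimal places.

With the mechanism, a contributed unit returns (2.3/6) / 0.08 = 4.7917 per unit of net cost to the contributor — now above 1 — so contributing fully is weakly dominant for every player.
At the Nash equilibrium everyone contributes 11. Group total payoff = 6 × (11 × 0.92 + 2.3 × 11) = 212.52.

212.52 dollars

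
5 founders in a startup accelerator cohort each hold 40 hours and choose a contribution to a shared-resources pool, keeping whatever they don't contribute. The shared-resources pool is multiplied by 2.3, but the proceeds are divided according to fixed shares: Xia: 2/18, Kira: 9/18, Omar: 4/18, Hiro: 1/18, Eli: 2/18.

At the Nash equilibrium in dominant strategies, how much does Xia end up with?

Each unit j contributes comes back to j as 2.3 × (j's share), so j prefers to contribute only if that share exceeds 1/2.3 = 0.4348; otherwise keeping the unit dominates.
Only Kira (9/18) clears that bar, contributing 40; the remaining 4 contribute 0. Total contributed: 40.
Xia keeps 40 and receives 2.3 × 40 × 2/18 = 10.22 from the shared-resources pool, for a payoff of 50.22.

50.22 hours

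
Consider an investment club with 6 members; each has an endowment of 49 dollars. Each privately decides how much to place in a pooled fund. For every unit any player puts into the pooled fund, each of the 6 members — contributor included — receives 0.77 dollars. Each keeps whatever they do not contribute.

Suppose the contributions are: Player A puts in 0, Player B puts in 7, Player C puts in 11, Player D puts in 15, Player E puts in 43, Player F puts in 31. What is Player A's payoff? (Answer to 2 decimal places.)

131.39 dollars

Total contributed: 0 + 7 + 11 + 15 + 43 + 31 = 107.
Each receives 0.77 × 107 = 82.39 from the pooled fund.
Player A keeps 49 − 0 = 49, so Player A's payoff is 49 + 82.39 = 131.39.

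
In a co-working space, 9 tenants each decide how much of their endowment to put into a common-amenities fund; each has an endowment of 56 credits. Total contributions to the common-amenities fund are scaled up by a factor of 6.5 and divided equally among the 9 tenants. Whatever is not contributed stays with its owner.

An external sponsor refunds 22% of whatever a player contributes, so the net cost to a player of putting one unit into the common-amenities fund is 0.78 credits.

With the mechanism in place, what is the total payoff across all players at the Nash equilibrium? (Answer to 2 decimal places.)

Even with the mechanism, each unit contributed returns only (6.5/9) / 0.78 = 0.9259 per unit of net cost, so contributing nothing is still dominant.
Everyone keeps their endowment and the group total is 9 × 56 = 504.

504.00 credits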